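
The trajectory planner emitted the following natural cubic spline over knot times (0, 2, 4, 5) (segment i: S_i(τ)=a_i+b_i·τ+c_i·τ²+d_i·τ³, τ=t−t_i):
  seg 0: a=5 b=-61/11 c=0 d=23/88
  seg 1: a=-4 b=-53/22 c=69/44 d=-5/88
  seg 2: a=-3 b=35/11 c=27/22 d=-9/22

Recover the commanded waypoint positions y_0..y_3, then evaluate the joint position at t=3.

y_0=5 y_1=-4 y_2=-3 y_3=1
S(3) = -431/88

y_0 = S_0(0) = a_0 = 5
y_1 = S_1(0) = a_1 = -4
y_2 = S_2(0) = a_2 = -3
y_3 = S_2(1) = 1
t_q=3 is in segment 1 (τ=1); S_1(τ)=-431/88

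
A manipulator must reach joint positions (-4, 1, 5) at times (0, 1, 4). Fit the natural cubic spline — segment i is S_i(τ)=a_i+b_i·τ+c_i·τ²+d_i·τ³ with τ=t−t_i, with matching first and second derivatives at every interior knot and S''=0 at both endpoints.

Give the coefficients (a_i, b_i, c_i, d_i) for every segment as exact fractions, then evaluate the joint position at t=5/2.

Δ: Δ0=5, Δ1=4/3
row 1: diag=8, rhs=-22; c'=3/8, d'=-11/4
back: M1=-11/4
M: M0=0, M1=-11/4, M2=0
seg 0: a=-4, c=M0/2=0, d=(M1−M0)/(6·1)=-11/24, b=Δ0−h0·(2M0+M1)/6=131/24
seg 1: a=1, c=M1/2=-11/8, d=(M2−M1)/(6·3)=11/72, b=Δ1−h1·(2M1+M2)/6=49/12
t_q=5/2 → seg 1, τ=3/2; S=1+49/12·τ+-11/8·τ²+11/72·τ³=291/64

  seg 0: a=-4 b=131/24 c=0 d=-11/24
  seg 1: a=1 b=49/12 c=-11/8 d=11/72
S(5/2) = 291/64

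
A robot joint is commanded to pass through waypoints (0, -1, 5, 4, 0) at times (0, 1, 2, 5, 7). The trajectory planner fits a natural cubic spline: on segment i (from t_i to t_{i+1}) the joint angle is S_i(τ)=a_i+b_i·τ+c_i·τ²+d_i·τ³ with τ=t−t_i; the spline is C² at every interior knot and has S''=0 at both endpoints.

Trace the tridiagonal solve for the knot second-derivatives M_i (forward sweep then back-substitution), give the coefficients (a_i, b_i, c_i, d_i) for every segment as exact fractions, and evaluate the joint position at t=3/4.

Δ: Δ0=-1, Δ1=6, Δ2=-1/3, Δ3=-2
row 1: diag=4, rhs=42; c'=1/4, d'=21/2
row 2: denom=8−1·1/4=31/4; d'=(-38−1·21/2)/(31/4)=-194/31
row 3: denom=10−3·12/31=274/31; d'=(-10−3·-194/31)/(274/31)=136/137
back: M3=136/137
back: M2=-194/31−12/31·136/137=-910/137
back: M1=21/2−1/4·-910/137=1666/137
M: M0=0, M1=1666/137, M2=-910/137, M3=136/137, M4=0
seg 0: a=0, c=M0/2=0, d=(M1−M0)/(6·1)=833/411, b=Δ0−h0·(2M0+M1)/6=-1244/411
seg 1: a=-1, c=M1/2=833/137, d=(M2−M1)/(6·1)=-1288/411, b=Δ1−h1·(2M1+M2)/6=1255/411
seg 2: a=5, c=M2/2=-455/137, d=(M3−M2)/(6·3)=523/1233, b=Δ2−h2·(2M2+M3)/6=2389/411
seg 3: a=4, c=M3/2=68/137, d=(M4−M3)/(6·2)=-34/411, b=Δ3−h3·(2M3+M4)/6=-1094/411
t_q=3/4 → seg 0, τ=3/4; S=0+-1244/411·τ+0·τ²+833/411·τ³=-12407/8768

  seg 0: a=0 b=-1244/411 c=0 d=833/411
  seg 1: a=-1 b=1255/411 c=833/137 d=-1288/411
  seg 2: a=5 b=2389/411 c=-455/137 d=523/1233
  seg 3: a=4 b=-1094/411 c=68/137 d=-34/411
S(3/4) = -12407/8768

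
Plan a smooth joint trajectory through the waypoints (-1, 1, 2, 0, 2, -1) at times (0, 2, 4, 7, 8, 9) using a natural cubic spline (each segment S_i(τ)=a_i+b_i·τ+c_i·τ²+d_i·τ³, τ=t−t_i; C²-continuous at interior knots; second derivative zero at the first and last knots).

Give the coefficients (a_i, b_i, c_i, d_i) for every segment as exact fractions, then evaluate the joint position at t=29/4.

Δ: Δ0=1, Δ1=1/2, Δ2=-2/3, Δ3=2, Δ4=-3
row 1: diag=8, rhs=-3; c'=1/4, d'=-3/8
row 2: denom=10−2·1/4=19/2; d'=(-7−2·-3/8)/(19/2)=-25/38
row 3: denom=8−3·6/19=134/19; d'=(16−3·-25/38)/(134/19)=683/268
row 4: denom=4−1·19/134=517/134; d'=(-30−1·683/268)/(517/134)=-793/94
back: M4=-793/94
back: M3=683/268−19/134·-793/94=176/47
back: M2=-25/38−6/19·176/47=-173/94
back: M1=-3/8−1/4·-173/94=4/47
M: M0=0, M1=4/47, M2=-173/94, M3=176/47, M4=-793/94, M5=0
seg 0: a=-1, c=M0/2=0, d=(M1−M0)/(6·2)=1/141, b=Δ0−h0·(2M0+M1)/6=137/141
seg 1: a=1, c=M1/2=2/47, d=(M2−M1)/(6·2)=-181/1128, b=Δ1−h1·(2M1+M2)/6=149/141
seg 2: a=2, c=M2/2=-173/188, d=(M3−M2)/(6·3)=175/564, b=Δ2−h2·(2M2+M3)/6=-197/282
seg 3: a=0, c=M3/2=88/47, d=(M4−M3)/(6·1)=-1145/564, b=Δ3−h3·(2M3+M4)/6=1217/564
seg 4: a=2, c=M4/2=-793/188, d=(M5−M4)/(6·1)=793/564, b=Δ4−h4·(2M4+M5)/6=-53/282
t_q=29/4 → seg 3, τ=1/4; S=0+1217/564·τ+88/47·τ²+-1145/564·τ³=7517/12032

  seg 0: a=-1 b=137/141 c=0 d=1/141
  seg 1: a=1 b=149/141 c=2/47 d=-181/1128
  seg 2: a=2 b=-197/282 c=-173/188 d=175/564
  seg 3: a=0 b=1217/564 c=88/47 d=-1145/564
  seg 4: a=2 b=-53/282 c=-793/188 d=793/564
S(29/4) = 7517/12032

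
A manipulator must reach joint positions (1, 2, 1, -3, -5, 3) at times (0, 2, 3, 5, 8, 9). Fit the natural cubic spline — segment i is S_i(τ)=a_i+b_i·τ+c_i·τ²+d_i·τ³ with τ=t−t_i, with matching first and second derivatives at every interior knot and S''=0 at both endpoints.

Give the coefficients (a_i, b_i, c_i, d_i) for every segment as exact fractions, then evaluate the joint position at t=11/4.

Δ: Δ0=1/2, Δ1=-1, Δ2=-2, Δ3=-2/3, Δ4=8
row 1: diag=6, rhs=-9; c'=1/6, d'=-3/2
row 2: denom=6−1·1/6=35/6; d'=(-6−1·-3/2)/(35/6)=-27/35
row 3: denom=10−2·12/35=326/35; d'=(8−2·-27/35)/(326/35)=167/163
row 4: denom=8−3·105/326=2293/326; d'=(52−3·167/163)/(2293/326)=15950/2293
back: M4=15950/2293
back: M3=167/163−105/326·15950/2293=-2788/2293
back: M2=-27/35−12/35·-2788/2293=-813/2293
back: M1=-3/2−1/6·-813/2293=-3304/2293
M: M0=0, M1=-3304/2293, M2=-813/2293, M3=-2788/2293, M4=15950/2293, M5=0
seg 0: a=1, c=M0/2=0, d=(M1−M0)/(6·2)=-826/6879, b=Δ0−h0·(2M0+M1)/6=13487/13758
seg 1: a=2, c=M1/2=-1652/2293, d=(M2−M1)/(6·1)=2491/13758, b=Δ1−h1·(2M1+M2)/6=-6337/13758
seg 2: a=1, c=M2/2=-813/4586, d=(M3−M2)/(6·2)=-1975/27516, b=Δ2−h2·(2M2+M3)/6=-9344/6879
seg 3: a=-3, c=M3/2=-1394/2293, d=(M4−M3)/(6·3)=1041/2293, b=Δ3−h3·(2M3+M4)/6=-20147/6879
seg 4: a=-5, c=M4/2=7975/2293, d=(M5−M4)/(6·1)=-7975/6879, b=Δ4−h4·(2M4+M5)/6=39082/6879
t_q=11/4 → seg 1, τ=3/4; S=2+-6337/13758·τ+-1652/2293·τ²+2491/13758·τ³=389091/293504

  seg 0: a=1 b=13487/13758 c=0 d=-826/6879
  seg 1: a=2 b=-6337/13758 c=-1652/2293 d=2491/13758
  seg 2: a=1 b=-9344/6879 c=-813/4586 d=-1975/27516
  seg 3: a=-3 b=-20147/6879 c=-1394/2293 d=1041/2293
  seg 4: a=-5 b=39082/6879 c=7975/2293 d=-7975/6879
S(11/4) = 389091/293504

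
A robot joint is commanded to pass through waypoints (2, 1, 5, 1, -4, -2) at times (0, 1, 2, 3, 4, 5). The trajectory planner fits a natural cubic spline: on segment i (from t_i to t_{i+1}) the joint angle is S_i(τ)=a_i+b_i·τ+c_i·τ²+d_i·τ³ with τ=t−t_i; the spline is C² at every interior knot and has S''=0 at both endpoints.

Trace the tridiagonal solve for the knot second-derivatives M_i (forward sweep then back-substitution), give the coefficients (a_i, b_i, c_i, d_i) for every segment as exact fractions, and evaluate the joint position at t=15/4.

Δ: Δ0=-1, Δ1=4, Δ2=-4, Δ3=-5, Δ4=2
row 1: diag=4, rhs=30; c'=1/4, d'=15/2
row 2: denom=4−1·1/4=15/4; d'=(-48−1·15/2)/(15/4)=-74/5
row 3: denom=4−1·4/15=56/15; d'=(-6−1·-74/5)/(56/15)=33/14
row 4: denom=4−1·15/56=209/56; d'=(42−1·33/14)/(209/56)=2220/209
back: M4=2220/209
back: M3=33/14−15/56·2220/209=-102/209
back: M2=-74/5−4/15·-102/209=-3066/209
back: M1=15/2−1/4·-3066/209=2334/209
M: M0=0, M1=2334/209, M2=-3066/209, M3=-102/209, M4=2220/209, M5=0
seg 0: a=2, c=M0/2=0, d=(M1−M0)/(6·1)=389/209, b=Δ0−h0·(2M0+M1)/6=-598/209
seg 1: a=1, c=M1/2=1167/209, d=(M2−M1)/(6·1)=-900/209, b=Δ1−h1·(2M1+M2)/6=569/209
seg 2: a=5, c=M2/2=-1533/209, d=(M3−M2)/(6·1)=26/11, b=Δ2−h2·(2M2+M3)/6=203/209
seg 3: a=1, c=M3/2=-51/209, d=(M4−M3)/(6·1)=387/209, b=Δ3−h3·(2M3+M4)/6=-1381/209
seg 4: a=-4, c=M4/2=1110/209, d=(M5−M4)/(6·1)=-370/209, b=Δ4−h4·(2M4+M5)/6=-322/209
t_q=15/4 → seg 3, τ=3/4; S=1+-1381/209·τ+-51/209·τ²+387/209·τ³=-44299/13376

  seg 0: a=2 b=-598/209 c=0 d=389/209
  seg 1: a=1 b=569/209 c=1167/209 d=-900/209
  seg 2: a=5 b=203/209 c=-1533/209 d=26/11
  seg 3: a=1 b=-1381/209 c=-51/209 d=387/209
  seg 4: a=-4 b=-322/209 c=1110/209 d=-370/209
S(15/4) = -44299/13376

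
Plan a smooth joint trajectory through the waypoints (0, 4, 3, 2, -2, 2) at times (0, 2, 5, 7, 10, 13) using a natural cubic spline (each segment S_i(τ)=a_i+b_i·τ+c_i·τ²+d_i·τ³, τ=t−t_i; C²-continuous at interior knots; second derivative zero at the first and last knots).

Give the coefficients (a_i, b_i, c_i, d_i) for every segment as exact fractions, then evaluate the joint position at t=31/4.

Δ: Δ0=2, Δ1=-1/3, Δ2=-1/2, Δ3=-4/3, Δ4=4/3
row 1: diag=10, rhs=-14; c'=3/10, d'=-7/5
row 2: denom=10−3·3/10=91/10; d'=(-1−3·-7/5)/(91/10)=32/91
row 3: denom=10−2·20/91=870/91; d'=(-5−2·32/91)/(870/91)=-173/290
row 4: denom=12−3·91/290=3207/290; d'=(16−3·-173/290)/(3207/290)=5159/3207
back: M4=5159/3207
back: M3=-173/290−91/290·5159/3207=-3532/3207
back: M2=32/91−20/91·-3532/3207=1904/3207
back: M1=-7/5−3/10·1904/3207=-1687/1069
M: M0=0, M1=-1687/1069, M2=1904/3207, M3=-3532/3207, M4=5159/3207, M5=0
seg 0: a=0, c=M0/2=0, d=(M1−M0)/(6·2)=-1687/12828, b=Δ0−h0·(2M0+M1)/6=8101/3207
seg 1: a=4, c=M1/2=-1687/2138, d=(M2−M1)/(6·3)=6965/57726, b=Δ1−h1·(2M1+M2)/6=3040/3207
seg 2: a=3, c=M2/2=952/3207, d=(M3−M2)/(6·2)=-151/1069, b=Δ2−h2·(2M2+M3)/6=-3391/6414
seg 3: a=2, c=M3/2=-1766/3207, d=(M4−M3)/(6·3)=2897/19242, b=Δ3−h3·(2M3+M4)/6=-6647/6414
seg 4: a=-2, c=M4/2=5159/6414, d=(M5−M4)/(6·3)=-5159/57726, b=Δ4−h4·(2M4+M5)/6=-883/3207
t_q=31/4 → seg 3, τ=3/4; S=2+-6647/6414·τ+-1766/3207·τ²+2897/19242·τ³=133619/136832

  seg 0: a=0 b=8101/3207 c=0 d=-1687/12828
  seg 1: a=4 b=3040/3207 c=-1687/2138 d=6965/57726
  seg 2: a=3 b=-3391/6414 c=952/3207 d=-151/1069
  seg 3: a=2 b=-6647/6414 c=-1766/3207 d=2897/19242
  seg 4: a=-2 b=-883/3207 c=5159/6414 d=-5159/57726
S(31/4) = 133619/136832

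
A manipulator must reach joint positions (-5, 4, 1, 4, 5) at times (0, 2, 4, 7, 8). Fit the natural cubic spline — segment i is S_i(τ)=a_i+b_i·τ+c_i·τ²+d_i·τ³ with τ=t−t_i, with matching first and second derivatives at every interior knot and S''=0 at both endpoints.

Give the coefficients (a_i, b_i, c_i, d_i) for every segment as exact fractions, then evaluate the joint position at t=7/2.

Δ: Δ0=9/2, Δ1=-3/2, Δ2=1, Δ3=1
row 1: diag=8, rhs=-36; c'=1/4, d'=-9/2
row 2: denom=10−2·1/4=19/2; d'=(15−2·-9/2)/(19/2)=48/19
row 3: denom=8−3·6/19=134/19; d'=(0−3·48/19)/(134/19)=-72/67
back: M3=-72/67
back: M2=48/19−6/19·-72/67=192/67
back: M1=-9/2−1/4·192/67=-699/134
M: M0=0, M1=-699/134, M2=192/67, M3=-72/67, M4=0
seg 0: a=-5, c=M0/2=0, d=(M1−M0)/(6·2)=-233/536, b=Δ0−h0·(2M0+M1)/6=418/67
seg 1: a=4, c=M1/2=-699/268, d=(M2−M1)/(6·2)=361/536, b=Δ1−h1·(2M1+M2)/6=137/134
seg 2: a=1, c=M2/2=96/67, d=(M3−M2)/(6·3)=-44/201, b=Δ2−h2·(2M2+M3)/6=-89/67
seg 3: a=4, c=M3/2=-36/67, d=(M4−M3)/(6·1)=12/67, b=Δ3−h3·(2M3+M4)/6=91/67
t_q=7/2 → seg 1, τ=3/2; S=4+137/134·τ+-699/268·τ²+361/536·τ³=8311/4288

  seg 0: a=-5 b=418/67 c=0 d=-233/536
  seg 1: a=4 b=137/134 c=-699/268 d=361/536
  seg 2: a=1 b=-89/67 c=96/67 d=-44/201
  seg 3: a=4 b=91/67 c=-36/67 d=12/67
S(7/2) = 8311/4288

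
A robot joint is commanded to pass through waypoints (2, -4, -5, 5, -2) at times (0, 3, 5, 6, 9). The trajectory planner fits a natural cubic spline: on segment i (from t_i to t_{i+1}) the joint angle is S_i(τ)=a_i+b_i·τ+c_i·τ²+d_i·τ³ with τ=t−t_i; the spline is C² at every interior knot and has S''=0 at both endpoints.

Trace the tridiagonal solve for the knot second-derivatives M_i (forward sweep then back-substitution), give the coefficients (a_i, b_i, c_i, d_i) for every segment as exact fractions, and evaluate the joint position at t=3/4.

  seg 0: a=2 b=-1019/876 c=0 d=-733/7884
  seg 1: a=-4 b=-1609/438 c=-733/876 d=2123/1752
  seg 2: a=-5 b=549/73 c=1409/219 d=-866/219
  seg 3: a=5 b=1867/219 c=-1189/219 d=1189/1971
S(3/4) = 20339/18688

Δ: Δ0=-2, Δ1=-1/2, Δ2=10, Δ3=-7/3
row 1: diag=10, rhs=9; c'=1/5, d'=9/10
row 2: denom=6−2·1/5=28/5; d'=(63−2·9/10)/(28/5)=153/14
row 3: denom=8−1·5/28=219/28; d'=(-74−1·153/14)/(219/28)=-2378/219
back: M3=-2378/219
back: M2=153/14−5/28·-2378/219=2818/219
back: M1=9/10−1/5·2818/219=-733/438
M: M0=0, M1=-733/438, M2=2818/219, M3=-2378/219, M4=0
seg 0: a=2, c=M0/2=0, d=(M1−M0)/(6·3)=-733/7884, b=Δ0−h0·(2M0+M1)/6=-1019/876
seg 1: a=-4, c=M1/2=-733/876, d=(M2−M1)/(6·2)=2123/1752, b=Δ1−h1·(2M1+M2)/6=-1609/438
seg 2: a=-5, c=M2/2=1409/219, d=(M3−M2)/(6·1)=-866/219, b=Δ2−h2·(2M2+M3)/6=549/73
seg 3: a=5, c=M3/2=-1189/219, d=(M4−M3)/(6·3)=1189/1971, b=Δ3−h3·(2M3+M4)/6=1867/219
t_q=3/4 → seg 0, τ=3/4; S=2+-1019/876·τ+0·τ²+-733/7884·τ³=20339/18688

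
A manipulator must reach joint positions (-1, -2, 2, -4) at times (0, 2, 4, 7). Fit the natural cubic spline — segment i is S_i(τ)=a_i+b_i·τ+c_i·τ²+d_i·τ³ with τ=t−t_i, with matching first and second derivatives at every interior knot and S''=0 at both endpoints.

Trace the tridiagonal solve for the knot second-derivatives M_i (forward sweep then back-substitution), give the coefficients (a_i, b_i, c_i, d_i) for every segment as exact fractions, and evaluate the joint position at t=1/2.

  seg 0: a=-1 b=-26/19 c=0 d=33/152
  seg 1: a=-2 b=47/38 c=99/76 d=-35/76
  seg 2: a=2 b=35/38 c=-111/76 d=37/228
S(1/2) = -2015/1216

Δ: Δ0=-1/2, Δ1=2, Δ2=-2
row 1: diag=8, rhs=15; c'=1/4, d'=15/8
row 2: denom=10−2·1/4=19/2; d'=(-24−2·15/8)/(19/2)=-111/38
back: M2=-111/38
back: M1=15/8−1/4·-111/38=99/38
M: M0=0, M1=99/38, M2=-111/38, M3=0
seg 0: a=-1, c=M0/2=0, d=(M1−M0)/(6·2)=33/152, b=Δ0−h0·(2M0+M1)/6=-26/19
seg 1: a=-2, c=M1/2=99/76, d=(M2−M1)/(6·2)=-35/76, b=Δ1−h1·(2M1+M2)/6=47/38
seg 2: a=2, c=M2/2=-111/76, d=(M3−M2)/(6·3)=37/228, b=Δ2−h2·(2M2+M3)/6=35/38
t_q=1/2 → seg 0, τ=1/2; S=-1+-26/19·τ+0·τ²+33/152·τ³=-2015/1216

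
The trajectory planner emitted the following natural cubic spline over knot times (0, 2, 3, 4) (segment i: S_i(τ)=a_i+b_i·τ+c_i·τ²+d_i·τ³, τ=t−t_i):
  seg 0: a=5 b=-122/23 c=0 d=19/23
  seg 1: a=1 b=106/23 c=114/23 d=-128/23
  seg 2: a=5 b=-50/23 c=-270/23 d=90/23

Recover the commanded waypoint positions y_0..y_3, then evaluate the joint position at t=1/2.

y_0 = S_0(0) = a_0 = 5
y_1 = S_1(0) = a_1 = 1
y_2 = S_2(0) = a_2 = 5
y_3 = S_2(1) = -5
t_q=1/2 is in segment 0 (τ=1/2); S_0(τ)=451/184

y_0=5 y_1=1 y_2=5 y_3=-5
S(1/2) = 451/184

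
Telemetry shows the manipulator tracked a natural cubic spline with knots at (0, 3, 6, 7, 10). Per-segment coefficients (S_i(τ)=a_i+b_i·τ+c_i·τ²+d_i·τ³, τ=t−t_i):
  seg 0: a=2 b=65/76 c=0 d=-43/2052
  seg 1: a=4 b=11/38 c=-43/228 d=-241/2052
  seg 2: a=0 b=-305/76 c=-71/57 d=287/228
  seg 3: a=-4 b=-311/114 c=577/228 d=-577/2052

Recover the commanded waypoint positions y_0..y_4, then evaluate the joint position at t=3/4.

y_0=2 y_1=4 y_2=0 y_3=-4 y_4=3
S(3/4) = 12805/4864

y_0 = S_0(0) = a_0 = 2
y_1 = S_1(0) = a_1 = 4
y_2 = S_2(0) = a_2 = 0
y_3 = S_3(0) = a_3 = -4
y_4 = S_3(3) = 3
t_q=3/4 is in segment 0 (τ=3/4); S_0(τ)=12805/4864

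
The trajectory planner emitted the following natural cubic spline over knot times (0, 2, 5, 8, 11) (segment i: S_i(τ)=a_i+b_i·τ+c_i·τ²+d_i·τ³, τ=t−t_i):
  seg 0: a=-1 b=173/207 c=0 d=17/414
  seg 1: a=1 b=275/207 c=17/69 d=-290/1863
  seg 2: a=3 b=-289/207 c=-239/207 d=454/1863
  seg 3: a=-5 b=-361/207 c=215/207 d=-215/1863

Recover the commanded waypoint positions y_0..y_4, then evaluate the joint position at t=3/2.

y_0 = S_0(0) = a_0 = -1
y_1 = S_1(0) = a_1 = 1
y_2 = S_2(0) = a_2 = 3
y_3 = S_3(0) = a_3 = -5
y_4 = S_3(3) = -4
t_q=3/2 is in segment 0 (τ=3/2); S_0(τ)=433/1104

y_0=-1 y_1=1 y_2=3 y_3=-5 y_4=-4
S(3/2) = 433/1104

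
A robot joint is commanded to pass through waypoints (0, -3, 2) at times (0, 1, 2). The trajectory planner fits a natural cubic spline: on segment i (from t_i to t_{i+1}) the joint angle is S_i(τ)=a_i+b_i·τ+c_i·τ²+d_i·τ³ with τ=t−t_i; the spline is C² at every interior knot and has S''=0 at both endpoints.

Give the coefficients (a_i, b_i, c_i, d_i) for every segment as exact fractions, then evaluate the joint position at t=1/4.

Δ: Δ0=-3, Δ1=5
row 1: diag=4, rhs=48; c'=1/4, d'=12
back: M1=12
M: M0=0, M1=12, M2=0
seg 0: a=0, c=M0/2=0, d=(M1−M0)/(6·1)=2, b=Δ0−h0·(2M0+M1)/6=-5
seg 1: a=-3, c=M1/2=6, d=(M2−M1)/(6·1)=-2, b=Δ1−h1·(2M1+M2)/6=1
t_q=1/4 → seg 0, τ=1/4; S=0+-5·τ+0·τ²+2·τ³=-39/32

  seg 0: a=0 b=-5 c=0 d=2
  seg 1: a=-3 b=1 c=6 d=-2
S(1/4) = -39/32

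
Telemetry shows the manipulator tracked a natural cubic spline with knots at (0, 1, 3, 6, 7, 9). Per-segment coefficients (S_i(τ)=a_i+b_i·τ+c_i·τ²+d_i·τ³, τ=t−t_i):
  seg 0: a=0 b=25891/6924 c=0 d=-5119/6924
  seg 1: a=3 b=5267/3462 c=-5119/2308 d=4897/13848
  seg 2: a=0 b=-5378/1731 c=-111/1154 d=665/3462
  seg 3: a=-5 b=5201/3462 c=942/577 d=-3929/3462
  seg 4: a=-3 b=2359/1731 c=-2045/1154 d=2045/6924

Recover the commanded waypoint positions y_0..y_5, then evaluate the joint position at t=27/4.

y_0=0 y_1=3 y_2=0 y_3=-5 y_4=-3 y_5=-5
S(27/4) = -253601/73856

y_0 = S_0(0) = a_0 = 0
y_1 = S_1(0) = a_1 = 3
y_2 = S_2(0) = a_2 = 0
y_3 = S_3(0) = a_3 = -5
y_4 = S_4(0) = a_4 = -3
y_5 = S_4(2) = -5
t_q=27/4 is in segment 3 (τ=3/4); S_3(τ)=-253601/73856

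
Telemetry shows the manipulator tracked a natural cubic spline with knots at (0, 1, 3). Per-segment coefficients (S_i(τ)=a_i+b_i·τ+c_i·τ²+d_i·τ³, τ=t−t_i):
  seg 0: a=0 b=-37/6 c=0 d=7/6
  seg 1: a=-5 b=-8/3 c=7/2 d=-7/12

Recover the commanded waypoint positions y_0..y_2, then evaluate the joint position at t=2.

y_0=0 y_1=-5 y_2=-1
S(2) = -19/4

y_0 = S_0(0) = a_0 = 0
y_1 = S_1(0) = a_1 = -5
y_2 = S_1(2) = -1
t_q=2 is in segment 1 (τ=1); S_1(τ)=-19/4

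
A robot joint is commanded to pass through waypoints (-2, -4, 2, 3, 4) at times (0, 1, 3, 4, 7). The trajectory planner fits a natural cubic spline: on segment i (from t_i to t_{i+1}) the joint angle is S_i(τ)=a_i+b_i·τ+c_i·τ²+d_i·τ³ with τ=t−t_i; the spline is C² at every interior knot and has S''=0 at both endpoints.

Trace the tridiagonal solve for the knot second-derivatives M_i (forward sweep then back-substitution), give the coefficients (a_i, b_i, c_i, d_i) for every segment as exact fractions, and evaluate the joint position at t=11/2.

  seg 0: a=-2 b=-2297/750 c=0 d=797/750
  seg 1: a=-4 b=47/375 c=797/250 d=-1313/1500
  seg 2: a=2 b=178/75 c=-258/125 d=259/375
  seg 3: a=3 b=119/375 c=1/125 d=-1/1125
S(11/2) = 3491/1000

Δ: Δ0=-2, Δ1=3, Δ2=1, Δ3=1/3
row 1: diag=6, rhs=30; c'=1/3, d'=5
row 2: denom=6−2·1/3=16/3; d'=(-12−2·5)/(16/3)=-33/8
row 3: denom=8−1·3/16=125/16; d'=(-4−1·-33/8)/(125/16)=2/125
back: M3=2/125
back: M2=-33/8−3/16·2/125=-516/125
back: M1=5−1/3·-516/125=797/125
M: M0=0, M1=797/125, M2=-516/125, M3=2/125, M4=0
seg 0: a=-2, c=M0/2=0, d=(M1−M0)/(6·1)=797/750, b=Δ0−h0·(2M0+M1)/6=-2297/750
seg 1: a=-4, c=M1/2=797/250, d=(M2−M1)/(6·2)=-1313/1500, b=Δ1−h1·(2M1+M2)/6=47/375
seg 2: a=2, c=M2/2=-258/125, d=(M3−M2)/(6·1)=259/375, b=Δ2−h2·(2M2+M3)/6=178/75
seg 3: a=3, c=M3/2=1/125, d=(M4−M3)/(6·3)=-1/1125, b=Δ3−h3·(2M3+M4)/6=119/375
t_q=11/2 → seg 3, τ=3/2; S=3+119/375·τ+1/125·τ²+-1/1125·τ³=3491/1000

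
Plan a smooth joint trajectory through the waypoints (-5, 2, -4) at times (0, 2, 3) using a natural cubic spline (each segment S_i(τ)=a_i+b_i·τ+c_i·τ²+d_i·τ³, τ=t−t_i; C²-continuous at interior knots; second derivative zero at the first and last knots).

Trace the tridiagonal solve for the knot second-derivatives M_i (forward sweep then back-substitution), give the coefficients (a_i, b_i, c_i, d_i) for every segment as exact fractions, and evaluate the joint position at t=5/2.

Δ: Δ0=7/2, Δ1=-6
row 1: diag=6, rhs=-57; c'=1/6, d'=-19/2
back: M1=-19/2
M: M0=0, M1=-19/2, M2=0
seg 0: a=-5, c=M0/2=0, d=(M1−M0)/(6·2)=-19/24, b=Δ0−h0·(2M0+M1)/6=20/3
seg 1: a=2, c=M1/2=-19/4, d=(M2−M1)/(6·1)=19/12, b=Δ1−h1·(2M1+M2)/6=-17/6
t_q=5/2 → seg 1, τ=1/2; S=2+-17/6·τ+-19/4·τ²+19/12·τ³=-13/32

  seg 0: a=-5 b=20/3 c=0 d=-19/24
  seg 1: a=2 b=-17/6 c=-19/4 d=19/12
S(5/2) = -13/32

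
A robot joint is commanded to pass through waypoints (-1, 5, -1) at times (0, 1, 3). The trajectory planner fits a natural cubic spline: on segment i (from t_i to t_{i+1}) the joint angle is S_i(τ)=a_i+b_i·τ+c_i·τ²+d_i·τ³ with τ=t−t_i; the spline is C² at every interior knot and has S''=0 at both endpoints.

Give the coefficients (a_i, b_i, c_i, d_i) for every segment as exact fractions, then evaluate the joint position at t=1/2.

  seg 0: a=-1 b=15/2 c=0 d=-3/2
  seg 1: a=5 b=3 c=-9/2 d=3/4
S(1/2) = 41/16

Δ: Δ0=6, Δ1=-3
row 1: diag=6, rhs=-54; c'=1/3, d'=-9
back: M1=-9
M: M0=0, M1=-9, M2=0
seg 0: a=-1, c=M0/2=0, d=(M1−M0)/(6·1)=-3/2, b=Δ0−h0·(2M0+M1)/6=15/2
seg 1: a=5, c=M1/2=-9/2, d=(M2−M1)/(6·2)=3/4, b=Δ1−h1·(2M1+M2)/6=3
t_q=1/2 → seg 0, τ=1/2; S=-1+15/2·τ+0·τ²+-3/2·τ³=41/16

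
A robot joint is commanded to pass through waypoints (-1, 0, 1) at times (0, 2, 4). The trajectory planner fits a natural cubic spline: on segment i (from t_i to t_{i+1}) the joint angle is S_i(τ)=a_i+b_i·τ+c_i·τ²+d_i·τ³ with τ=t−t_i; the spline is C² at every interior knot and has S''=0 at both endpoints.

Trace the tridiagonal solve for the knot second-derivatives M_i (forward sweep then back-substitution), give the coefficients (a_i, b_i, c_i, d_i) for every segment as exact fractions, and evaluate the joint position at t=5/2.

  seg 0: a=-1 b=1/2 c=0 d=0
  seg 1: a=0 b=1/2 c=0 d=0
S(5/2) = 1/4

Δ: Δ0=1/2, Δ1=1/2
row 1: diag=8, rhs=0; c'=1/4, d'=0
back: M1=0
M: M0=0, M1=0, M2=0
seg 0: a=-1, c=M0/2=0, d=(M1−M0)/(6·2)=0, b=Δ0−h0·(2M0+M1)/6=1/2
seg 1: a=0, c=M1/2=0, d=(M2−M1)/(6·2)=0, b=Δ1−h1·(2M1+M2)/6=1/2
t_q=5/2 → seg 1, τ=1/2; S=0+1/2·τ+0·τ²+0·τ³=1/4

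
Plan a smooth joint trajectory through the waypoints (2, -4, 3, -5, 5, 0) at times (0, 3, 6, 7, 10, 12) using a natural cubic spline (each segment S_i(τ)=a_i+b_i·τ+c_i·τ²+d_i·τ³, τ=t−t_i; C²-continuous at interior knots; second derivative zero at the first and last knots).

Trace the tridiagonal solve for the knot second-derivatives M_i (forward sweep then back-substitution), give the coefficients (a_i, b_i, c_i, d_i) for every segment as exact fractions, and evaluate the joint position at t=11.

Δ: Δ0=-2, Δ1=7/3, Δ2=-8, Δ3=10/3, Δ4=-5/2
row 1: diag=12, rhs=26; c'=1/4, d'=13/6
row 2: denom=8−3·1/4=29/4; d'=(-62−3·13/6)/(29/4)=-274/29
row 3: denom=8−1·4/29=228/29; d'=(68−1·-274/29)/(228/29)=1123/114
row 4: denom=10−3·29/76=673/76; d'=(-35−3·1123/114)/(673/76)=-4906/673
back: M4=-4906/673
back: M3=1123/114−29/76·-4906/673=25505/2019
back: M2=-274/29−4/29·25505/2019=-22594/2019
back: M1=13/6−1/4·-22594/2019=3341/673
M: M0=0, M1=3341/673, M2=-22594/2019, M3=25505/2019, M4=-4906/673, M5=0
seg 0: a=2, c=M0/2=0, d=(M1−M0)/(6·3)=3341/12114, b=Δ0−h0·(2M0+M1)/6=-6033/1346
seg 1: a=-4, c=M1/2=3341/1346, d=(M2−M1)/(6·3)=-32617/36342, b=Δ1−h1·(2M1+M2)/6=1995/673
seg 2: a=3, c=M2/2=-11297/2019, d=(M3−M2)/(6·1)=16033/4038, b=Δ2−h2·(2M2+M3)/6=-8581/1346
seg 3: a=-5, c=M3/2=25505/4038, d=(M4−M3)/(6·3)=-40223/36342, b=Δ3−h3·(2M3+M4)/6=-11416/2019
seg 4: a=5, c=M4/2=-2453/673, d=(M5−M4)/(6·2)=2453/4038, b=Δ4−h4·(2M4+M5)/6=9529/4038
t_q=11 → seg 4, τ=1; S=5+9529/4038·τ+-2453/673·τ²+2453/4038·τ³=2909/673

  seg 0: a=2 b=-6033/1346 c=0 d=3341/12114
  seg 1: a=-4 b=1995/673 c=3341/1346 d=-32617/36342
  seg 2: a=3 b=-8581/1346 c=-11297/2019 d=16033/4038
  seg 3: a=-5 b=-11416/2019 c=25505/4038 d=-40223/36342
  seg 4: a=5 b=9529/4038 c=-2453/673 d=2453/4038
S(11) = 2909/673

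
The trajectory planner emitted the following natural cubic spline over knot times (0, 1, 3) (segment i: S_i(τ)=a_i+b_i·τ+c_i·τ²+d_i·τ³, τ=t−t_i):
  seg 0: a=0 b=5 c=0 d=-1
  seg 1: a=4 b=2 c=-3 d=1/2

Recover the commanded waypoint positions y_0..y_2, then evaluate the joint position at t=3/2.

y_0 = S_0(0) = a_0 = 0
y_1 = S_1(0) = a_1 = 4
y_2 = S_1(2) = 0
t_q=3/2 is in segment 1 (τ=1/2); S_1(τ)=69/16

y_0=0 y_1=4 y_2=0
S(3/2) = 69/16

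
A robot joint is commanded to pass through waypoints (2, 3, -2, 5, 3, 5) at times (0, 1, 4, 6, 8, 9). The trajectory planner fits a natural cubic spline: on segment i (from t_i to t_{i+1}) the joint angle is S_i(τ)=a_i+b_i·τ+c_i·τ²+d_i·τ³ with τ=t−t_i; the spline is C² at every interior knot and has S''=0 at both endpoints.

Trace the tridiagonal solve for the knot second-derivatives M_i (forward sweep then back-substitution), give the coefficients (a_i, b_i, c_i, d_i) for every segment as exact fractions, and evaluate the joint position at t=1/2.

Δ: Δ0=1, Δ1=-5/3, Δ2=7/2, Δ3=-1, Δ4=2
row 1: diag=8, rhs=-16; c'=3/8, d'=-2
row 2: denom=10−3·3/8=71/8; d'=(31−3·-2)/(71/8)=296/71
row 3: denom=8−2·16/71=536/71; d'=(-27−2·296/71)/(536/71)=-2509/536
row 4: denom=6−2·71/268=733/134; d'=(18−2·-2509/536)/(733/134)=7333/1466
back: M4=7333/1466
back: M3=-2509/536−71/268·7333/1466=-8805/1466
back: M2=296/71−16/71·-8805/1466=4048/733
back: M1=-2−3/8·4048/733=-2984/733
M: M0=0, M1=-2984/733, M2=4048/733, M3=-8805/1466, M4=7333/1466, M5=0
seg 0: a=2, c=M0/2=0, d=(M1−M0)/(6·1)=-1492/2199, b=Δ0−h0·(2M0+M1)/6=3691/2199
seg 1: a=3, c=M1/2=-1492/733, d=(M2−M1)/(6·3)=1172/2199, b=Δ1−h1·(2M1+M2)/6=-785/2199
seg 2: a=-2, c=M2/2=2024/733, d=(M3−M2)/(6·2)=-16901/17592, b=Δ2−h2·(2M2+M3)/6=4003/2199
seg 3: a=5, c=M3/2=-8805/2932, d=(M4−M3)/(6·2)=8069/8796, b=Δ3−h3·(2M3+M4)/6=5879/4398
seg 4: a=3, c=M4/2=7333/2932, d=(M5−M4)/(6·1)=-7333/8796, b=Δ4−h4·(2M4+M5)/6=1463/4398
t_q=1/2 → seg 0, τ=1/2; S=2+3691/2199·τ+0·τ²+-1492/2199·τ³=2019/733

  seg 0: a=2 b=3691/2199 c=0 d=-1492/2199
  seg 1: a=3 b=-785/2199 c=-1492/733 d=1172/2199
  seg 2: a=-2 b=4003/2199 c=2024/733 d=-16901/17592
  seg 3: a=5 b=5879/4398 c=-8805/2932 d=8069/8796
  seg 4: a=3 b=1463/4398 c=7333/2932 d=-7333/8796
S(1/2) = 2019/733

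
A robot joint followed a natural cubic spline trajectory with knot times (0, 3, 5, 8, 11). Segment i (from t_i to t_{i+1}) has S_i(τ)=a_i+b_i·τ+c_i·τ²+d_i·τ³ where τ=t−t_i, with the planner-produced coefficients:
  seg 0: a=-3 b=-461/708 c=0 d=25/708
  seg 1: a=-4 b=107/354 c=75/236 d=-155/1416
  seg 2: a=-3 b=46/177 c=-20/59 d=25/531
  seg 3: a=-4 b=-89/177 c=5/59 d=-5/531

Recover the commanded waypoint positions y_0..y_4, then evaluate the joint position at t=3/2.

y_0 = S_0(0) = a_0 = -3
y_1 = S_1(0) = a_1 = -4
y_2 = S_2(0) = a_2 = -3
y_3 = S_3(0) = a_3 = -4
y_4 = S_3(3) = -5
t_q=3/2 is in segment 0 (τ=3/2); S_0(τ)=-7283/1888

y_0=-3 y_1=-4 y_2=-3 y_3=-4 y_4=-5
S(3/2) = -7283/1888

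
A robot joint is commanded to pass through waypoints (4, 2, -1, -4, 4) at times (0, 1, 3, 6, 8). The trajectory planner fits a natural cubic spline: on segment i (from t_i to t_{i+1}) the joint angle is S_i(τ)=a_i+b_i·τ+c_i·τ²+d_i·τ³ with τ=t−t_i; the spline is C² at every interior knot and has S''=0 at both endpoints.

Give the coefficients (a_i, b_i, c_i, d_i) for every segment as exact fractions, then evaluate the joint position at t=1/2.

Δ: Δ0=-2, Δ1=-3/2, Δ2=-1, Δ3=4
row 1: diag=6, rhs=3; c'=1/3, d'=1/2
row 2: denom=10−2·1/3=28/3; d'=(3−2·1/2)/(28/3)=3/14
row 3: denom=10−3·9/28=253/28; d'=(30−3·3/14)/(253/28)=822/253
back: M3=822/253
back: M2=3/14−9/28·822/253=-210/253
back: M1=1/2−1/3·-210/253=393/506
M: M0=0, M1=393/506, M2=-210/253, M3=822/253, M4=0
seg 0: a=4, c=M0/2=0, d=(M1−M0)/(6·1)=131/1012, b=Δ0−h0·(2M0+M1)/6=-2155/1012
seg 1: a=2, c=M1/2=393/1012, d=(M2−M1)/(6·2)=-271/2024, b=Δ1−h1·(2M1+M2)/6=-881/506
seg 2: a=-1, c=M2/2=-105/253, d=(M3−M2)/(6·3)=172/759, b=Δ2−h2·(2M2+M3)/6=-454/253
seg 3: a=-4, c=M3/2=411/253, d=(M4−M3)/(6·2)=-137/506, b=Δ3−h3·(2M3+M4)/6=464/253
t_q=1/2 → seg 0, τ=1/2; S=4+-2155/1012·τ+0·τ²+131/1012·τ³=23895/8096

  seg 0: a=4 b=-2155/1012 c=0 d=131/1012
  seg 1: a=2 b=-881/506 c=393/1012 d=-271/2024
  seg 2: a=-1 b=-454/253 c=-105/253 d=172/759
  seg 3: a=-4 b=464/253 c=411/253 d=-137/506
S(1/2) = 23895/8096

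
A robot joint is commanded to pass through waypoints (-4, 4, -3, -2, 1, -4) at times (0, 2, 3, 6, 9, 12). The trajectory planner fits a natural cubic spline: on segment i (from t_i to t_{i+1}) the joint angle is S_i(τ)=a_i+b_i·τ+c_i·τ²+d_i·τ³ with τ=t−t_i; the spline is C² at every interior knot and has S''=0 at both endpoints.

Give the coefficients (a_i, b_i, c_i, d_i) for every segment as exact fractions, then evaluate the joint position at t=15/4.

Δ: Δ0=4, Δ1=-7, Δ2=1/3, Δ3=1, Δ4=-5/3
row 1: diag=6, rhs=-66; c'=1/6, d'=-11
row 2: denom=8−1·1/6=47/6; d'=(44−1·-11)/(47/6)=330/47
row 3: denom=12−3·18/47=510/47; d'=(4−3·330/47)/(510/47)=-401/255
row 4: denom=12−3·47/170=1899/170; d'=(-16−3·-401/255)/(1899/170)=-1918/1899
back: M4=-1918/1899
back: M3=-401/255−47/170·-1918/1899=-2456/1899
back: M2=330/47−18/47·-2456/1899=1586/211
back: M1=-11−1/6·1586/211=-7756/633
M: M0=0, M1=-7756/633, M2=1586/211, M3=-2456/1899, M4=-1918/1899, M5=0
seg 0: a=-4, c=M0/2=0, d=(M1−M0)/(6·2)=-1939/1899, b=Δ0−h0·(2M0+M1)/6=15352/1899
seg 1: a=4, c=M1/2=-3878/633, d=(M2−M1)/(6·1)=6257/1899, b=Δ1−h1·(2M1+M2)/6=-7916/1899
seg 2: a=-3, c=M2/2=793/211, d=(M3−M2)/(6·3)=-8365/17091, b=Δ2−h2·(2M2+M3)/6=-12413/1899
seg 3: a=-2, c=M3/2=-1228/1899, d=(M4−M3)/(6·3)=269/17091, b=Δ3−h3·(2M3+M4)/6=5314/1899
seg 4: a=1, c=M4/2=-959/1899, d=(M5−M4)/(6·3)=959/17091, b=Δ4−h4·(2M4+M5)/6=-1247/1899
t_q=15/4 → seg 2, τ=3/4; S=-3+-12413/1899·τ+793/211·τ²+-8365/17091·τ³=-80955/13504

  seg 0: a=-4 b=15352/1899 c=0 d=-1939/1899
  seg 1: a=4 b=-7916/1899 c=-3878/633 d=6257/1899
  seg 2: a=-3 b=-12413/1899 c=793/211 d=-8365/17091
  seg 3: a=-2 b=5314/1899 c=-1228/1899 d=269/17091
  seg 4: a=1 b=-1247/1899 c=-959/1899 d=959/17091
S(15/4) = -80955/13504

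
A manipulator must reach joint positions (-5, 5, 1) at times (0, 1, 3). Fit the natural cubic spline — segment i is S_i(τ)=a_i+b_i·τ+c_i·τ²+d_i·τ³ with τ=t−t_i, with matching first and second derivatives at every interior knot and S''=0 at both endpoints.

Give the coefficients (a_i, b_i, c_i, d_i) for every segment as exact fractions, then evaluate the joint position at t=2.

  seg 0: a=-5 b=12 c=0 d=-2
  seg 1: a=5 b=6 c=-6 d=1
S(2) = 6

Δ: Δ0=10, Δ1=-2
row 1: diag=6, rhs=-72; c'=1/3, d'=-12
back: M1=-12
M: M0=0, M1=-12, M2=0
seg 0: a=-5, c=M0/2=0, d=(M1−M0)/(6·1)=-2, b=Δ0−h0·(2M0+M1)/6=12
seg 1: a=5, c=M1/2=-6, d=(M2−M1)/(6·2)=1, b=Δ1−h1·(2M1+M2)/6=6
t_q=2 → seg 1, τ=1; S=5+6·τ+-6·τ²+1·τ³=6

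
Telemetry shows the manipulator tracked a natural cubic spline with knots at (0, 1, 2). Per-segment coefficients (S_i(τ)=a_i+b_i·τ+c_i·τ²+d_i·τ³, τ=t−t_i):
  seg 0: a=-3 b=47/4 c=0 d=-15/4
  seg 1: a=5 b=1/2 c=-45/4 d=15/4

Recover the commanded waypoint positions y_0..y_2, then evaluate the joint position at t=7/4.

y_0 = S_0(0) = a_0 = -3
y_1 = S_1(0) = a_1 = 5
y_2 = S_1(1) = -2
t_q=7/4 is in segment 1 (τ=3/4); S_1(τ)=161/256

y_0=-3 y_1=5 y_2=-2
S(7/4) = 161/256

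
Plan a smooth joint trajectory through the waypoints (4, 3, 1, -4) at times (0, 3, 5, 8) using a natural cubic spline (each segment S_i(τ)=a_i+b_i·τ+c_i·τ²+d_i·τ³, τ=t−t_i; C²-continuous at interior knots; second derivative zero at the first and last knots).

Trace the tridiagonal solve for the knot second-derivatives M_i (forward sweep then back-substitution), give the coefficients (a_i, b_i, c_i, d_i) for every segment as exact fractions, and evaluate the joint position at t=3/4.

  seg 0: a=4 b=-1/6 c=0 d=-1/54
  seg 1: a=3 b=-2/3 c=-1/6 d=0
  seg 2: a=1 b=-4/3 c=-1/6 d=1/54
S(3/4) = 495/128

Δ: Δ0=-1/3, Δ1=-1, Δ2=-5/3
row 1: diag=10, rhs=-4; c'=1/5, d'=-2/5
row 2: denom=10−2·1/5=48/5; d'=(-4−2·-2/5)/(48/5)=-1/3
back: M2=-1/3
back: M1=-2/5−1/5·-1/3=-1/3
M: M0=0, M1=-1/3, M2=-1/3, M3=0
seg 0: a=4, c=M0/2=0, d=(M1−M0)/(6·3)=-1/54, b=Δ0−h0·(2M0+M1)/6=-1/6
seg 1: a=3, c=M1/2=-1/6, d=(M2−M1)/(6·2)=0, b=Δ1−h1·(2M1+M2)/6=-2/3
seg 2: a=1, c=M2/2=-1/6, d=(M3−M2)/(6·3)=1/54, b=Δ2−h2·(2M2+M3)/6=-4/3
t_q=3/4 → seg 0, τ=3/4; S=4+-1/6·τ+0·τ²+-1/54·τ³=495/128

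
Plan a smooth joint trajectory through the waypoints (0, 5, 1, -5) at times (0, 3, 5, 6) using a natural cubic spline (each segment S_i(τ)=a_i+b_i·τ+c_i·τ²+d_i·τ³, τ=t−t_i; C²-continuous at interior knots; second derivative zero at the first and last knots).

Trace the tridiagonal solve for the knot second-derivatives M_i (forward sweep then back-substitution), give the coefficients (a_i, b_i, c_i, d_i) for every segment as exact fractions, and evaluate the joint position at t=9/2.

  seg 0: a=0 b=29/12 c=0 d=-1/12
  seg 1: a=5 b=1/6 c=-3/4 d=-1/6
  seg 2: a=1 b=-29/6 c=-7/4 d=7/12
S(9/2) = 3

Δ: Δ0=5/3, Δ1=-2, Δ2=-6
row 1: diag=10, rhs=-22; c'=1/5, d'=-11/5
row 2: denom=6−2·1/5=28/5; d'=(-24−2·-11/5)/(28/5)=-7/2
back: M2=-7/2
back: M1=-11/5−1/5·-7/2=-3/2
M: M0=0, M1=-3/2, M2=-7/2, M3=0
seg 0: a=0, c=M0/2=0, d=(M1−M0)/(6·3)=-1/12, b=Δ0−h0·(2M0+M1)/6=29/12
seg 1: a=5, c=M1/2=-3/4, d=(M2−M1)/(6·2)=-1/6, b=Δ1−h1·(2M1+M2)/6=1/6
seg 2: a=1, c=M2/2=-7/4, d=(M3−M2)/(6·1)=7/12, b=Δ2−h2·(2M2+M3)/6=-29/6
t_q=9/2 → seg 1, τ=3/2; S=5+1/6·τ+-3/4·τ²+-1/6·τ³=3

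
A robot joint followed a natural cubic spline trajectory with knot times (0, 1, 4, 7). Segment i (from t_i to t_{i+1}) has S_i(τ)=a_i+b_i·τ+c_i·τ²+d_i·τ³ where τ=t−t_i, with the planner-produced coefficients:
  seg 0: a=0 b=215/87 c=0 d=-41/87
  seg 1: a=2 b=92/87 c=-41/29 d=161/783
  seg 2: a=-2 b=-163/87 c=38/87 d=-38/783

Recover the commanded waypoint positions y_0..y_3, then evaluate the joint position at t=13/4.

y_0=0 y_1=2 y_2=-2 y_3=-5
S(13/4) = -809/1856

y_0 = S_0(0) = a_0 = 0
y_1 = S_1(0) = a_1 = 2
y_2 = S_2(0) = a_2 = -2
y_3 = S_2(3) = -5
t_q=13/4 is in segment 1 (τ=9/4); S_1(τ)=-809/1856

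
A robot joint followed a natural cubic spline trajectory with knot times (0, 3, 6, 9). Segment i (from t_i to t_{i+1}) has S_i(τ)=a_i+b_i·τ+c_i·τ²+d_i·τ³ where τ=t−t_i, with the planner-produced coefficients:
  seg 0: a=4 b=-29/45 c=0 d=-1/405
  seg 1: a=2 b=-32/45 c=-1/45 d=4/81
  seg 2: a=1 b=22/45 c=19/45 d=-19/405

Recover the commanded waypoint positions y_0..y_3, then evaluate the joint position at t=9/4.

y_0 = S_0(0) = a_0 = 4
y_1 = S_1(0) = a_1 = 2
y_2 = S_2(0) = a_2 = 1
y_3 = S_2(3) = 5
t_q=9/4 is in segment 0 (τ=9/4); S_0(τ)=807/320

y_0=4 y_1=2 y_2=1 y_3=5
S(9/4) = 807/320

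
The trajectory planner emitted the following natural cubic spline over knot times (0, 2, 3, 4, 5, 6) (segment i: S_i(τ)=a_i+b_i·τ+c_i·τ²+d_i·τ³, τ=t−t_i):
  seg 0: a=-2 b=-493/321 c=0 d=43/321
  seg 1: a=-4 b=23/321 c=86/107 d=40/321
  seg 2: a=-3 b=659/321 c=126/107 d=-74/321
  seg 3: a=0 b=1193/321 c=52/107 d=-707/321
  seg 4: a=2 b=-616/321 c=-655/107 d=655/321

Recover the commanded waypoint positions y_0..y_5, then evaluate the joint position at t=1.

y_0=-2 y_1=-4 y_2=-3 y_3=0 y_4=2 y_5=-4
S(1) = -364/107

y_0 = S_0(0) = a_0 = -2
y_1 = S_1(0) = a_1 = -4
y_2 = S_2(0) = a_2 = -3
y_3 = S_3(0) = a_3 = 0
y_4 = S_4(0) = a_4 = 2
y_5 = S_4(1) = -4
t_q=1 is in segment 0 (τ=1); S_0(τ)=-364/107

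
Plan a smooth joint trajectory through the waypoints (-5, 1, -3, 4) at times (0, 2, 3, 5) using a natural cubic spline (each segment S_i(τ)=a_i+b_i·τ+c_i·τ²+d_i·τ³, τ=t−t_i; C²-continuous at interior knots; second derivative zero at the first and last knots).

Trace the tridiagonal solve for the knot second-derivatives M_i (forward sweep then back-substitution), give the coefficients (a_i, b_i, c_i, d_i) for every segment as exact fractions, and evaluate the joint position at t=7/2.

Δ: Δ0=3, Δ1=-4, Δ2=7/2
row 1: diag=6, rhs=-42; c'=1/6, d'=-7
row 2: denom=6−1·1/6=35/6; d'=(45−1·-7)/(35/6)=312/35
back: M2=312/35
back: M1=-7−1/6·312/35=-297/35
M: M0=0, M1=-297/35, M2=312/35, M3=0
seg 0: a=-5, c=M0/2=0, d=(M1−M0)/(6·2)=-99/140, b=Δ0−h0·(2M0+M1)/6=204/35
seg 1: a=1, c=M1/2=-297/70, d=(M2−M1)/(6·1)=29/10, b=Δ1−h1·(2M1+M2)/6=-93/35
seg 2: a=-3, c=M2/2=156/35, d=(M3−M2)/(6·2)=-26/35, b=Δ2−h2·(2M2+M3)/6=-171/70
t_q=7/2 → seg 2, τ=1/2; S=-3+-171/70·τ+156/35·τ²+-26/35·τ³=-16/5

  seg 0: a=-5 b=204/35 c=0 d=-99/140
  seg 1: a=1 b=-93/35 c=-297/70 d=29/10
  seg 2: a=-3 b=-171/70 c=156/35 d=-26/35
S(7/2) = -16/5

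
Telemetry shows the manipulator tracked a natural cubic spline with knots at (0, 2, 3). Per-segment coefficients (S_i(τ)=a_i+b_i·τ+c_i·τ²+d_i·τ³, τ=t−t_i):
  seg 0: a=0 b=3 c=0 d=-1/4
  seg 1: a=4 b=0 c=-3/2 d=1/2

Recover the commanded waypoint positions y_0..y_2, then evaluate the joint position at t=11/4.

y_0 = S_0(0) = a_0 = 0
y_1 = S_1(0) = a_1 = 4
y_2 = S_1(1) = 3
t_q=11/4 is in segment 1 (τ=3/4); S_1(τ)=431/128

y_0=0 y_1=4 y_2=3
S(11/4) = 431/128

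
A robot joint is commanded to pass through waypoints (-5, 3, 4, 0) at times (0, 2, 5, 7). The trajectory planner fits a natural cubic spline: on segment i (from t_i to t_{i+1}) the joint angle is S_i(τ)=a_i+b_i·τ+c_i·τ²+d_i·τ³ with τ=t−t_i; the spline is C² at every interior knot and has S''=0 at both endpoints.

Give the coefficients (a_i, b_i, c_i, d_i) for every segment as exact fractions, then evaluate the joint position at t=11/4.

Δ: Δ0=4, Δ1=1/3, Δ2=-2
row 1: diag=10, rhs=-22; c'=3/10, d'=-11/5
row 2: denom=10−3·3/10=91/10; d'=(-14−3·-11/5)/(91/10)=-74/91
back: M2=-74/91
back: M1=-11/5−3/10·-74/91=-178/91
M: M0=0, M1=-178/91, M2=-74/91, M3=0
seg 0: a=-5, c=M0/2=0, d=(M1−M0)/(6·2)=-89/546, b=Δ0−h0·(2M0+M1)/6=1270/273
seg 1: a=3, c=M1/2=-89/91, d=(M2−M1)/(6·3)=4/63, b=Δ1−h1·(2M1+M2)/6=736/273
seg 2: a=4, c=M2/2=-37/91, d=(M3−M2)/(6·2)=37/546, b=Δ2−h2·(2M2+M3)/6=-398/273
t_q=11/4 → seg 1, τ=3/4; S=3+736/273·τ+-89/91·τ²+4/63·τ³=3275/728

  seg 0: a=-5 b=1270/273 c=0 d=-89/546
  seg 1: a=3 b=736/273 c=-89/91 d=4/63
  seg 2: a=4 b=-398/273 c=-37/91 d=37/546
S(11/4) = 3275/728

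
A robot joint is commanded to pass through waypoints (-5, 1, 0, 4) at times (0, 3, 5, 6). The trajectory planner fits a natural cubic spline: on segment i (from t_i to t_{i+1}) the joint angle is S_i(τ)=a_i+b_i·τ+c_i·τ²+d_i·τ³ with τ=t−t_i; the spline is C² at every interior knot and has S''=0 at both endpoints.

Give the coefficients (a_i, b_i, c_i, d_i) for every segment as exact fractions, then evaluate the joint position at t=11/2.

Δ: Δ0=2, Δ1=-1/2, Δ2=4
row 1: diag=10, rhs=-15; c'=1/5, d'=-3/2
row 2: denom=6−2·1/5=28/5; d'=(27−2·-3/2)/(28/5)=75/14
back: M2=75/14
back: M1=-3/2−1/5·75/14=-18/7
M: M0=0, M1=-18/7, M2=75/14, M3=0
seg 0: a=-5, c=M0/2=0, d=(M1−M0)/(6·3)=-1/7, b=Δ0−h0·(2M0+M1)/6=23/7
seg 1: a=1, c=M1/2=-9/7, d=(M2−M1)/(6·2)=37/56, b=Δ1−h1·(2M1+M2)/6=-4/7
seg 2: a=0, c=M2/2=75/28, d=(M3−M2)/(6·1)=-25/28, b=Δ2−h2·(2M2+M3)/6=31/14
t_q=11/2 → seg 2, τ=1/2; S=0+31/14·τ+75/28·τ²+-25/28·τ³=373/224

  seg 0: a=-5 b=23/7 c=0 d=-1/7
  seg 1: a=1 b=-4/7 c=-9/7 d=37/56
  seg 2: a=0 b=31/14 c=75/28 d=-25/28
S(11/2) = 373/224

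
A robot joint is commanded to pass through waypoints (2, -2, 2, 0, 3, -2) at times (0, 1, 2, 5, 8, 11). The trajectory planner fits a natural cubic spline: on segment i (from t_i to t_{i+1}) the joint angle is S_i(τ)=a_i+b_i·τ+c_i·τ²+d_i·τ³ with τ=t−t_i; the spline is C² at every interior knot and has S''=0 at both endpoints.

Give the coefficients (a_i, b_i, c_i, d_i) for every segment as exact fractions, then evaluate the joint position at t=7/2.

  seg 0: a=2 b=-7834/1251 c=0 d=2830/1251
  seg 1: a=-2 b=656/1251 c=2830/417 d=-4142/1251
  seg 2: a=2 b=5210/1251 c=-1312/417 d=5764/11259
  seg 3: a=0 b=-1114/1251 c=1828/1251 d=-3119/11259
  seg 4: a=3 b=497/1251 c=-1291/1251 d=1291/11259
S(7/2) = 805/278

Δ: Δ0=-4, Δ1=4, Δ2=-2/3, Δ3=1, Δ4=-5/3
row 1: diag=4, rhs=48; c'=1/4, d'=12
row 2: denom=8−1·1/4=31/4; d'=(-28−1·12)/(31/4)=-160/31
row 3: denom=12−3·12/31=336/31; d'=(10−3·-160/31)/(336/31)=395/168
row 4: denom=12−3·31/112=1251/112; d'=(-16−3·395/168)/(1251/112)=-2582/1251
back: M4=-2582/1251
back: M3=395/168−31/112·-2582/1251=3656/1251
back: M2=-160/31−12/31·3656/1251=-2624/417
back: M1=12−1/4·-2624/417=5660/417
M: M0=0, M1=5660/417, M2=-2624/417, M3=3656/1251, M4=-2582/1251, M5=0
seg 0: a=2, c=M0/2=0, d=(M1−M0)/(6·1)=2830/1251, b=Δ0−h0·(2M0+M1)/6=-7834/1251
seg 1: a=-2, c=M1/2=2830/417, d=(M2−M1)/(6·1)=-4142/1251, b=Δ1−h1·(2M1+M2)/6=656/1251
seg 2: a=2, c=M2/2=-1312/417, d=(M3−M2)/(6·3)=5764/11259, b=Δ2−h2·(2M2+M3)/6=5210/1251
seg 3: a=0, c=M3/2=1828/1251, d=(M4−M3)/(6·3)=-3119/11259, b=Δ3−h3·(2M3+M4)/6=-1114/1251
seg 4: a=3, c=M4/2=-1291/1251, d=(M5−M4)/(6·3)=1291/11259, b=Δ4−h4·(2M4+M5)/6=497/1251
t_q=7/2 → seg 2, τ=3/2; S=2+5210/1251·τ+-1312/417·τ²+5764/11259·τ³=805/278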